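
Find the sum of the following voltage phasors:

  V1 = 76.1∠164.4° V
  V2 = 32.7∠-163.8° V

Step 1 — Convert each phasor to rectangular form:
  V1 = 76.1·(cos(164.4°) + j·sin(164.4°)) = -73.3 + j20.46 V
  V2 = 32.7·(cos(-163.8°) + j·sin(-163.8°)) = -31.4 - j9.123 V
Step 2 — Sum components: V_total = -104.7 + j11.34 V.
Step 3 — Convert to polar: |V_total| = 105.3 V, ∠V_total = 173.8°.

V_total = 105.3∠173.8° V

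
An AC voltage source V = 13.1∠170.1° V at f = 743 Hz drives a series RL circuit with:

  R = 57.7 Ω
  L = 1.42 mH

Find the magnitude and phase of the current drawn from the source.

Step 1 — Angular frequency: ω = 2π·f = 2π·743 = 4668 rad/s.
Step 2 — Component impedances:
  R: Z = R = 57.7 Ω
  L: Z = jωL = j·4668·0.00142 = 0 + j6.629 Ω
Step 3 — Series combination: Z_total = R + L = 57.7 + j6.629 Ω = 58.08∠6.6° Ω.
Step 4 — Source phasor: V = 13.1∠170.1° V = -12.9 + j2.252 V.
Step 5 — Ohm's law: I = V / Z_total = (-12.9 + j2.252) / (57.7 + j6.629) = -0.2163 + j0.06389 A.
Step 6 — Convert to polar: |I| = 0.2256 A, ∠I = 163.5°.

I = 0.2256∠163.5° A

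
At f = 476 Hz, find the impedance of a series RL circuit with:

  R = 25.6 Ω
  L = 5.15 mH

Step 1 — Angular frequency: ω = 2π·f = 2π·476 = 2991 rad/s.
Step 2 — Component impedances:
  R: Z = R = 25.6 Ω
  L: Z = jωL = j·2991·0.00515 = 0 + j15.4 Ω
Step 3 — Series combination: Z_total = R + L = 25.6 + j15.4 Ω = 29.88∠31.0° Ω.

Z = 25.6 + j15.4 Ω = 29.88∠31.0° Ω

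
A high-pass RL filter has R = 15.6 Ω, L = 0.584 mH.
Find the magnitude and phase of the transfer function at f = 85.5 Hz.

Step 1 — Angular frequency: ω = 2π·85.5 = 537.2 rad/s.
Step 2 — Transfer function: H(jω) = jωL/(R + jωL).
Step 3 — Numerator jωL = j·0.3137; denominator R + jωL = 15.6 + j0.3137.
Step 4 — H = 0.0004043 + j0.0201.
Step 5 — Magnitude: |H| = 0.02011 (-33.9 dB); phase: φ = 88.8°.

|H| = 0.02011 (-33.9 dB), φ = 88.8°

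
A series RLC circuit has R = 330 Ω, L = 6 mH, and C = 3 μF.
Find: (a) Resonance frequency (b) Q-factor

Step 1 — Resonance condition Im(Z)=0 gives ω₀ = 1/√(LC).
Step 2 — ω₀ = 1/√(0.006·3e-06) = 7454 rad/s.
Step 3 — f₀ = ω₀/(2π) = 1186 Hz.
Step 4 — Series Q: Q = ω₀L/R = 7454·0.006/330 = 0.1355.

(a) f₀ = 1186 Hz  (b) Q = 0.1355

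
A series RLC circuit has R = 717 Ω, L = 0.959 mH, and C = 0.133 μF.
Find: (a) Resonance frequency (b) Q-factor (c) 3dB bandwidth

Step 1 — Resonance condition Im(Z)=0 gives ω₀ = 1/√(LC).
Step 2 — ω₀ = 1/√(0.000959·1.33e-07) = 8.855e+04 rad/s.
Step 3 — f₀ = ω₀/(2π) = 1.409e+04 Hz.
Step 4 — Series Q: Q = ω₀L/R = 8.855e+04·0.000959/717 = 0.1184.
Step 5 — 3dB bandwidth: Δω = ω₀/Q = 7.477e+05 rad/s; BW = Δω/(2π) = 1.19e+05 Hz.

(a) f₀ = 1.409e+04 Hz  (b) Q = 0.1184  (c) BW = 1.19e+05 Hz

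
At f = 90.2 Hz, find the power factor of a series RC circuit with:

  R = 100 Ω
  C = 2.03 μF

Step 1 — Angular frequency: ω = 2π·f = 2π·90.2 = 566.7 rad/s.
Step 2 — Component impedances:
  R: Z = R = 100 Ω
  C: Z = 1/(jωC) = -j/(ω·C) = 0 - j869.2 Ω
Step 3 — Series combination: Z_total = R + C = 100 - j869.2 Ω = 874.9∠-83.4° Ω.
Step 4 — Power factor: PF = cos(φ) = Re(Z)/|Z| = 100/874.9 = 0.1143.
Step 5 — Type: Im(Z) = -869.2 ⇒ leading (phase φ = -83.4°).

PF = 0.1143 (leading, φ = -83.4°)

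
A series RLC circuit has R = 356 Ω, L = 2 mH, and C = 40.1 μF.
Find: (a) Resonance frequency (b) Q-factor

Step 1 — Resonance condition Im(Z)=0 gives ω₀ = 1/√(LC).
Step 2 — ω₀ = 1/√(0.002·4.01e-05) = 3531 rad/s.
Step 3 — f₀ = ω₀/(2π) = 562 Hz.
Step 4 — Series Q: Q = ω₀L/R = 3531·0.002/356 = 0.01984.

(a) f₀ = 562 Hz  (b) Q = 0.01984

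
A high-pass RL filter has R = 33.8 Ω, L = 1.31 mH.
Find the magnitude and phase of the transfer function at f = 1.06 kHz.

Step 1 — Angular frequency: ω = 2π·1060 = 6660 rad/s.
Step 2 — Transfer function: H(jω) = jωL/(R + jωL).
Step 3 — Numerator jωL = j·8.725; denominator R + jωL = 33.8 + j8.725.
Step 4 — H = 0.06247 + j0.242.
Step 5 — Magnitude: |H| = 0.2499 (-12.0 dB); phase: φ = 75.5°.

|H| = 0.2499 (-12.0 dB), φ = 75.5°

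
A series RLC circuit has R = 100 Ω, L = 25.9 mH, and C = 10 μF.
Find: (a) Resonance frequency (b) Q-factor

Step 1 — Resonance condition Im(Z)=0 gives ω₀ = 1/√(LC).
Step 2 — ω₀ = 1/√(0.0259·1e-05) = 1965 rad/s.
Step 3 — f₀ = ω₀/(2π) = 312.7 Hz.
Step 4 — Series Q: Q = ω₀L/R = 1965·0.0259/100 = 0.5089.

(a) f₀ = 312.7 Hz  (b) Q = 0.5089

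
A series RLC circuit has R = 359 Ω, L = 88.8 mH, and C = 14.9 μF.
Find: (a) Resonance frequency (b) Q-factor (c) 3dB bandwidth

Step 1 — Resonance: ω₀ = 1/√(LC) = 1/√(0.0888·1.49e-05) = 869.4 rad/s.
Step 2 — f₀ = ω₀/(2π) = 138.4 Hz.
Step 3 — Series Q: Q = ω₀L/R = 869.4·0.0888/359 = 0.215.
Step 4 — Bandwidth: Δω = ω₀/Q = 4043 rad/s; BW = Δω/(2π) = 643.4 Hz.

(a) f₀ = 138.4 Hz  (b) Q = 0.215  (c) BW = 643.4 Hz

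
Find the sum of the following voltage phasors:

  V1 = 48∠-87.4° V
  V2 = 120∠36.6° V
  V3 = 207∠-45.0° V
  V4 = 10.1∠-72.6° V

Step 1 — Convert each phasor to rectangular form:
  V1 = 48·(cos(-87.4°) + j·sin(-87.4°)) = 2.177 - j47.95 V
  V2 = 120·(cos(36.6°) + j·sin(36.6°)) = 96.34 + j71.55 V
  V3 = 207·(cos(-45.0°) + j·sin(-45.0°)) = 146.4 - j146.4 V
  V4 = 10.1·(cos(-72.6°) + j·sin(-72.6°)) = 3.02 - j9.638 V
Step 2 — Sum components: V_total = 247.9 - j132.4 V.
Step 3 — Convert to polar: |V_total| = 281.1 V, ∠V_total = -28.1°.

V_total = 281.1∠-28.1° V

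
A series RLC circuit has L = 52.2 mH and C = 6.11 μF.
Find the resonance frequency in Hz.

Step 1 — Resonance condition Im(Z)=0 gives ω₀ = 1/√(LC).
Step 2 — ω₀ = 1/√(0.0522·6.11e-06) = 1771 rad/s.
Step 3 — f₀ = ω₀/(2π) = 281.8 Hz.

f₀ = 281.8 Hz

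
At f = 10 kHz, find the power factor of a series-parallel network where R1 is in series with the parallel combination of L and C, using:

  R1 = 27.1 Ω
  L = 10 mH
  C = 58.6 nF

Step 1 — Angular frequency: ω = 2π·f = 2π·1e+04 = 6.283e+04 rad/s.
Step 2 — Component impedances:
  R1: Z = R = 27.1 Ω
  L: Z = jωL = j·6.283e+04·0.01 = 0 + j628.3 Ω
  C: Z = 1/(jωC) = -j/(ω·C) = 0 - j271.6 Ω
Step 3 — Parallel branch: L || C = 1/(1/L + 1/C) = 0 - j478.4 Ω.
Step 4 — Series with R1: Z_total = R1 + (L || C) = 27.1 - j478.4 Ω = 479.1∠-86.8° Ω.
Step 5 — Power factor: PF = cos(φ) = Re(Z)/|Z| = 27.1/479.1 = 0.05656.
Step 6 — Type: Im(Z) = -478.4 ⇒ leading (phase φ = -86.8°).

PF = 0.05656 (leading, φ = -86.8°)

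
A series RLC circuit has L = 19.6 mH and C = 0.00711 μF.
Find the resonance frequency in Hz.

Step 1 — Resonance condition Im(Z)=0 gives ω₀ = 1/√(LC).
Step 2 — ω₀ = 1/√(0.0196·7.11e-09) = 8.471e+04 rad/s.
Step 3 — f₀ = ω₀/(2π) = 1.348e+04 Hz.

f₀ = 1.348e+04 Hz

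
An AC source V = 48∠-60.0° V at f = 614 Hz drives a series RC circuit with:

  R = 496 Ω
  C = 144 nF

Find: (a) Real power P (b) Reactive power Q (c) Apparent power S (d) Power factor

Step 1 — Angular frequency: ω = 2π·f = 2π·614 = 3858 rad/s.
Step 2 — Component impedances:
  R: Z = R = 496 Ω
  C: Z = 1/(jωC) = -j/(ω·C) = 0 - j1800 Ω
Step 3 — Series combination: Z_total = R + C = 496 - j1800 Ω = 1867∠-74.6° Ω.
Step 4 — Source phasor: V = 48∠-60.0° V = 24 - j41.57 V.
Step 5 — Current: I = V / Z = 0.02488 + j0.006478 A = 0.02571∠14.6° A.
Step 6 — Complex power: S = V·I* = 0.3278 - j1.19 VA.
Step 7 — Real power: P = Re(S) = 0.3278 W.
Step 8 — Reactive power: Q = Im(S) = -1.19 VAR.
Step 9 — Apparent power: |S| = 1.234 VA.
Step 10 — Power factor: PF = P/|S| = 0.2656 (leading).

(a) P = 0.3278 W  (b) Q = -1.19 VAR  (c) S = 1.234 VA  (d) PF = 0.2656 (leading)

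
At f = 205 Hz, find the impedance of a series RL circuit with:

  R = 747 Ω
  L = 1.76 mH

Step 1 — Angular frequency: ω = 2π·f = 2π·205 = 1288 rad/s.
Step 2 — Component impedances:
  R: Z = R = 747 Ω
  L: Z = jωL = j·1288·0.00176 = 0 + j2.267 Ω
Step 3 — Series combination: Z_total = R + L = 747 + j2.267 Ω = 747∠0.2° Ω.

Z = 747 + j2.267 Ω = 747∠0.2° Ω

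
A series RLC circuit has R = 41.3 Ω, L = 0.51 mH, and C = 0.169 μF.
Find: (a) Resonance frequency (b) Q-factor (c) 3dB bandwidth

Step 1 — Resonance condition Im(Z)=0 gives ω₀ = 1/√(LC).
Step 2 — ω₀ = 1/√(0.00051·1.69e-07) = 1.077e+05 rad/s.
Step 3 — f₀ = ω₀/(2π) = 1.714e+04 Hz.
Step 4 — Series Q: Q = ω₀L/R = 1.077e+05·0.00051/41.3 = 1.33.
Step 5 — 3dB bandwidth: Δω = ω₀/Q = 8.098e+04 rad/s; BW = Δω/(2π) = 1.289e+04 Hz.

(a) f₀ = 1.714e+04 Hz  (b) Q = 1.33  (c) BW = 1.289e+04 Hz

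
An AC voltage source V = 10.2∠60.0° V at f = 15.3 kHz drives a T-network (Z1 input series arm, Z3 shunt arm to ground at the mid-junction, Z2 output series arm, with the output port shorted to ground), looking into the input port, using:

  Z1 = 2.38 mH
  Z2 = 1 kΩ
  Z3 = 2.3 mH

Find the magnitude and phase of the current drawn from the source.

Step 1 — Angular frequency: ω = 2π·f = 2π·1.53e+04 = 9.613e+04 rad/s.
Step 2 — Component impedances:
  Z1: Z = jωL = j·9.613e+04·0.00238 = 0 + j228.8 Ω
  Z2: Z = R = 1000 Ω
  Z3: Z = jωL = j·9.613e+04·0.0023 = 0 + j221.1 Ω
Step 3 — With the output port shorted to ground, the output series arm Z2 runs from the junction to ground; the shunt arm Z3 also runs from the junction to ground. They appear in parallel: Z3 || Z2 = 46.61 + j210.8 Ω.
Step 4 — Series with input arm Z1: Z_in = Z1 + (Z3 || Z2) = 46.61 + j439.6 Ω = 442.1∠83.9° Ω.
Step 5 — Source phasor: V = 10.2∠60.0° V = 5.1 + j8.833 V.
Step 6 — Ohm's law: I = V / Z_total = (5.1 + j8.833) / (46.61 + j439.6) = 0.02109 - j0.009366 A.
Step 7 — Convert to polar: |I| = 0.02307 A, ∠I = -23.9°.

I = 0.02307∠-23.9° A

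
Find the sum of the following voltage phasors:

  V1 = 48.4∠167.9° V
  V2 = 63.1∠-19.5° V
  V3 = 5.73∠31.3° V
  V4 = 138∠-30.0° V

Step 1 — Convert each phasor to rectangular form:
  V1 = 48.4·(cos(167.9°) + j·sin(167.9°)) = -47.32 + j10.15 V
  V2 = 63.1·(cos(-19.5°) + j·sin(-19.5°)) = 59.48 - j21.06 V
  V3 = 5.73·(cos(31.3°) + j·sin(31.3°)) = 4.896 + j2.977 V
  V4 = 138·(cos(-30.0°) + j·sin(-30.0°)) = 119.5 - j69 V
Step 2 — Sum components: V_total = 136.6 - j76.94 V.
Step 3 — Convert to polar: |V_total| = 156.7 V, ∠V_total = -29.4°.

V_total = 156.7∠-29.4° V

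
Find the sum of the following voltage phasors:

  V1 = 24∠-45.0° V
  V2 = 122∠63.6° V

Step 1 — Convert each phasor to rectangular form:
  V1 = 24·(cos(-45.0°) + j·sin(-45.0°)) = 16.97 - j16.97 V
  V2 = 122·(cos(63.6°) + j·sin(63.6°)) = 54.25 + j109.3 V
Step 2 — Sum components: V_total = 71.22 + j92.31 V.
Step 3 — Convert to polar: |V_total| = 116.6 V, ∠V_total = 52.3°.

V_total = 116.6∠52.3° V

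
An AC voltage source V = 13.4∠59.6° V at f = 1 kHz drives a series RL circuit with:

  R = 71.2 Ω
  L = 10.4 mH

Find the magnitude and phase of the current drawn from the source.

Step 1 — Angular frequency: ω = 2π·f = 2π·1000 = 6283 rad/s.
Step 2 — Component impedances:
  R: Z = R = 71.2 Ω
  L: Z = jωL = j·6283·0.0104 = 0 + j65.35 Ω
Step 3 — Series combination: Z_total = R + L = 71.2 + j65.35 Ω = 96.64∠42.5° Ω.
Step 4 — Source phasor: V = 13.4∠59.6° V = 6.781 + j11.56 V.
Step 5 — Ohm's law: I = V / Z_total = (6.781 + j11.56) / (71.2 + j65.35) = 0.1326 + j0.04067 A.
Step 6 — Convert to polar: |I| = 0.1387 A, ∠I = 17.1°.

I = 0.1387∠17.1° A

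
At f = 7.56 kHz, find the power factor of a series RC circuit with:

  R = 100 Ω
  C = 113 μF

Step 1 — Angular frequency: ω = 2π·f = 2π·7560 = 4.75e+04 rad/s.
Step 2 — Component impedances:
  R: Z = R = 100 Ω
  C: Z = 1/(jωC) = -j/(ω·C) = 0 - j0.1863 Ω
Step 3 — Series combination: Z_total = R + C = 100 - j0.1863 Ω = 100∠-0.1° Ω.
Step 4 — Power factor: PF = cos(φ) = Re(Z)/|Z| = 100/100 = 1.
Step 5 — Type: Im(Z) = -0.1863 ⇒ leading (phase φ = -0.1°).

PF = 1 (leading, φ = -0.1°)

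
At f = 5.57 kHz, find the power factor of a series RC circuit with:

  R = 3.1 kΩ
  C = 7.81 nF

Step 1 — Angular frequency: ω = 2π·f = 2π·5570 = 3.5e+04 rad/s.
Step 2 — Component impedances:
  R: Z = R = 3100 Ω
  C: Z = 1/(jωC) = -j/(ω·C) = 0 - j3659 Ω
Step 3 — Series combination: Z_total = R + C = 3100 - j3659 Ω = 4795∠-49.7° Ω.
Step 4 — Power factor: PF = cos(φ) = Re(Z)/|Z| = 3100/4795 = 0.6465.
Step 5 — Type: Im(Z) = -3659 ⇒ leading (phase φ = -49.7°).

PF = 0.6465 (leading, φ = -49.7°)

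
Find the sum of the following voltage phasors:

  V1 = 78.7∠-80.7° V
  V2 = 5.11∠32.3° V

Step 1 — Convert each phasor to rectangular form:
  V1 = 78.7·(cos(-80.7°) + j·sin(-80.7°)) = 12.72 - j77.67 V
  V2 = 5.11·(cos(32.3°) + j·sin(32.3°)) = 4.319 + j2.731 V
Step 2 — Sum components: V_total = 17.04 - j74.94 V.
Step 3 — Convert to polar: |V_total| = 76.85 V, ∠V_total = -77.2°.

V_total = 76.85∠-77.2° V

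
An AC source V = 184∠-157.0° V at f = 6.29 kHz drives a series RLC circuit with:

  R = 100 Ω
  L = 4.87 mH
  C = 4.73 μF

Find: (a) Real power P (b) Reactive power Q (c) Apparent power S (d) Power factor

Step 1 — Angular frequency: ω = 2π·f = 2π·6290 = 3.952e+04 rad/s.
Step 2 — Component impedances:
  R: Z = R = 100 Ω
  L: Z = jωL = j·3.952e+04·0.00487 = 0 + j192.5 Ω
  C: Z = 1/(jωC) = -j/(ω·C) = 0 - j5.349 Ω
Step 3 — Series combination: Z_total = R + L + C = 100 + j187.1 Ω = 212.2∠61.9° Ω.
Step 4 — Source phasor: V = 184∠-157.0° V = -169.4 - j71.89 V.
Step 5 — Current: I = V / Z = -0.6751 + j0.5444 A = 0.8673∠141.1° A.
Step 6 — Complex power: S = V·I* = 75.21 + j140.7 VA.
Step 7 — Real power: P = Re(S) = 75.21 W.
Step 8 — Reactive power: Q = Im(S) = 140.7 VAR.
Step 9 — Apparent power: |S| = 159.6 VA.
Step 10 — Power factor: PF = P/|S| = 0.4713 (lagging).

(a) P = 75.21 W  (b) Q = 140.7 VAR  (c) S = 159.6 VA  (d) PF = 0.4713 (lagging)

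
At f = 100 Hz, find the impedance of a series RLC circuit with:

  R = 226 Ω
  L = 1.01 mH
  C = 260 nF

Step 1 — Angular frequency: ω = 2π·f = 2π·100 = 628.3 rad/s.
Step 2 — Component impedances:
  R: Z = R = 226 Ω
  L: Z = jωL = j·628.3·0.00101 = 0 + j0.6346 Ω
  C: Z = 1/(jωC) = -j/(ω·C) = 0 - j6121 Ω
Step 3 — Series combination: Z_total = R + L + C = 226 - j6121 Ω = 6125∠-87.9° Ω.

Z = 226 - j6121 Ω = 6125∠-87.9° Ω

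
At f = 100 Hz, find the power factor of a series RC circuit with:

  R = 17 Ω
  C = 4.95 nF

Step 1 — Angular frequency: ω = 2π·f = 2π·100 = 628.3 rad/s.
Step 2 — Component impedances:
  R: Z = R = 17 Ω
  C: Z = 1/(jωC) = -j/(ω·C) = 0 - j3.215e+05 Ω
Step 3 — Series combination: Z_total = R + C = 17 - j3.215e+05 Ω = 3.215e+05∠-90.0° Ω.
Step 4 — Power factor: PF = cos(φ) = Re(Z)/|Z| = 17/3.2153e+05 = 5.287e-05.
Step 5 — Type: Im(Z) = -3.215e+05 ⇒ leading (phase φ = -90.0°).

PF = 5.287e-05 (leading, φ = -90.0°)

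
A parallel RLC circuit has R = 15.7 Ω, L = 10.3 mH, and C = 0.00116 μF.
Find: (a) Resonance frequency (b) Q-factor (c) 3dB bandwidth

Step 1 — Resonance: ω₀ = 1/√(LC) = 1/√(0.0103·1.16e-09) = 2.893e+05 rad/s.
Step 2 — f₀ = ω₀/(2π) = 4.604e+04 Hz.
Step 3 — Parallel Q: Q = R/(ω₀L) = 15.7/(2.893e+05·0.0103) = 0.005269.
Step 4 — Bandwidth: Δω = ω₀/Q = 5.491e+07 rad/s; BW = Δω/(2π) = 8.739e+06 Hz.

(a) f₀ = 4.604e+04 Hz  (b) Q = 0.005269  (c) BW = 8.739e+06 Hz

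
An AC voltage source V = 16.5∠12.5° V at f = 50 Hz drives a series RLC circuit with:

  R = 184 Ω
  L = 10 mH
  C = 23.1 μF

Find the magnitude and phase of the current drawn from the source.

Step 1 — Angular frequency: ω = 2π·f = 2π·50 = 314.2 rad/s.
Step 2 — Component impedances:
  R: Z = R = 184 Ω
  L: Z = jωL = j·314.2·0.01 = 0 + j3.142 Ω
  C: Z = 1/(jωC) = -j/(ω·C) = 0 - j137.8 Ω
Step 3 — Series combination: Z_total = R + L + C = 184 - j134.7 Ω = 228∠-36.2° Ω.
Step 4 — Source phasor: V = 16.5∠12.5° V = 16.11 + j3.571 V.
Step 5 — Ohm's law: I = V / Z_total = (16.11 + j3.571) / (184 - j134.7) = 0.04776 + j0.05436 A.
Step 6 — Convert to polar: |I| = 0.07237 A, ∠I = 48.7°.

I = 0.07237∠48.7° A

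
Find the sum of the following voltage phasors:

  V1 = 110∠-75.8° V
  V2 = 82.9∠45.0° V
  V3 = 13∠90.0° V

Step 1 — Convert each phasor to rectangular form:
  V1 = 110·(cos(-75.8°) + j·sin(-75.8°)) = 26.98 - j106.6 V
  V2 = 82.9·(cos(45.0°) + j·sin(45.0°)) = 58.62 + j58.62 V
  V3 = 13·(cos(90.0°) + j·sin(90.0°)) = 0 + j13 V
Step 2 — Sum components: V_total = 85.6 - j35.02 V.
Step 3 — Convert to polar: |V_total| = 92.49 V, ∠V_total = -22.2°.

V_total = 92.49∠-22.2° V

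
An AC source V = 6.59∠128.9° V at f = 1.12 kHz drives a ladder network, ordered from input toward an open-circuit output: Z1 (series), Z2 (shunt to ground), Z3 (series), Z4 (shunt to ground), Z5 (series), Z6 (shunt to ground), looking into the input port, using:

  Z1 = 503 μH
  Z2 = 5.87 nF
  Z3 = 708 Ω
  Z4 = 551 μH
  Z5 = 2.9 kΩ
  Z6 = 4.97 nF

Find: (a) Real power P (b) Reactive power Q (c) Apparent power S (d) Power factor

Step 1 — Angular frequency: ω = 2π·f = 2π·1120 = 7037 rad/s.
Step 2 — Component impedances:
  Z1: Z = jωL = j·7037·0.000503 = 0 + j3.54 Ω
  Z2: Z = 1/(jωC) = -j/(ω·C) = 0 - j2.421e+04 Ω
  Z3: Z = R = 708 Ω
  Z4: Z = jωL = j·7037·0.000551 = 0 + j3.877 Ω
  Z5: Z = R = 2900 Ω
  Z6: Z = 1/(jωC) = -j/(ω·C) = 0 - j2.859e+04 Ω
Step 3 — Ladder network (open output): work backward from the far end, alternating series and parallel combinations. Z_in = 707.6 - j13.28 Ω = 707.7∠-1.1° Ω.
Step 4 — Source phasor: V = 6.59∠128.9° V = -4.138 + j5.129 V.
Step 5 — Current: I = V / Z = -0.005982 + j0.007135 A = 0.009311∠130.0° A.
Step 6 — Complex power: S = V·I* = 0.06135 - j0.001151 VA.
Step 7 — Real power: P = Re(S) = 0.06135 W.
Step 8 — Reactive power: Q = Im(S) = -0.001151 VAR.
Step 9 — Apparent power: |S| = 0.06136 VA.
Step 10 — Power factor: PF = P/|S| = 0.9998 (leading).

(a) P = 0.06135 W  (b) Q = -0.001151 VAR  (c) S = 0.06136 VA  (d) PF = 0.9998 (leading)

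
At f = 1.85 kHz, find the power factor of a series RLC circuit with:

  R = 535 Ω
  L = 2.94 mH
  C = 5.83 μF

Step 1 — Angular frequency: ω = 2π·f = 2π·1850 = 1.162e+04 rad/s.
Step 2 — Component impedances:
  R: Z = R = 535 Ω
  L: Z = jωL = j·1.162e+04·0.00294 = 0 + j34.17 Ω
  C: Z = 1/(jωC) = -j/(ω·C) = 0 - j14.76 Ω
Step 3 — Series combination: Z_total = R + L + C = 535 + j19.42 Ω = 535.4∠2.1° Ω.
Step 4 — Power factor: PF = cos(φ) = Re(Z)/|Z| = 535/535.4 = 0.9993.
Step 5 — Type: Im(Z) = 19.42 ⇒ lagging (phase φ = 2.1°).

PF = 0.9993 (lagging, φ = 2.1°)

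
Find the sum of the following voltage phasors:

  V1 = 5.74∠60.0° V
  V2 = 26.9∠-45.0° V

Step 1 — Convert each phasor to rectangular form:
  V1 = 5.74·(cos(60.0°) + j·sin(60.0°)) = 2.87 + j4.971 V
  V2 = 26.9·(cos(-45.0°) + j·sin(-45.0°)) = 19.02 - j19.02 V
Step 2 — Sum components: V_total = 21.89 - j14.05 V.
Step 3 — Convert to polar: |V_total| = 26.01 V, ∠V_total = -32.7°.

V_total = 26.01∠-32.7° V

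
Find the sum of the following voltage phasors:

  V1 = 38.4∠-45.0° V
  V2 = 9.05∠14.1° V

Step 1 — Convert each phasor to rectangular form:
  V1 = 38.4·(cos(-45.0°) + j·sin(-45.0°)) = 27.15 - j27.15 V
  V2 = 9.05·(cos(14.1°) + j·sin(14.1°)) = 8.777 + j2.205 V
Step 2 — Sum components: V_total = 35.93 - j24.95 V.
Step 3 — Convert to polar: |V_total| = 43.74 V, ∠V_total = -34.8°.

V_total = 43.74∠-34.8° V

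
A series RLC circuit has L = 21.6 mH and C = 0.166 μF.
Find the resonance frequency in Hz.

Step 1 — Resonance condition Im(Z)=0 gives ω₀ = 1/√(LC).
Step 2 — ω₀ = 1/√(0.0216·1.66e-07) = 1.67e+04 rad/s.
Step 3 — f₀ = ω₀/(2π) = 2658 Hz.

f₀ = 2658 Hz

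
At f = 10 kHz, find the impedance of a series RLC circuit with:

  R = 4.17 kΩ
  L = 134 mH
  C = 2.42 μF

Step 1 — Angular frequency: ω = 2π·f = 2π·1e+04 = 6.283e+04 rad/s.
Step 2 — Component impedances:
  R: Z = R = 4170 Ω
  L: Z = jωL = j·6.283e+04·0.134 = 0 + j8419 Ω
  C: Z = 1/(jωC) = -j/(ω·C) = 0 - j6.577 Ω
Step 3 — Series combination: Z_total = R + L + C = 4170 + j8413 Ω = 9390∠63.6° Ω.

Z = 4170 + j8413 Ω = 9390∠63.6° Ω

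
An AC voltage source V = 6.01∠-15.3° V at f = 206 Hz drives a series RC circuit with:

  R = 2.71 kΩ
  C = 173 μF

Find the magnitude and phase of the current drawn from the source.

Step 1 — Angular frequency: ω = 2π·f = 2π·206 = 1294 rad/s.
Step 2 — Component impedances:
  R: Z = R = 2710 Ω
  C: Z = 1/(jωC) = -j/(ω·C) = 0 - j4.466 Ω
Step 3 — Series combination: Z_total = R + C = 2710 - j4.466 Ω = 2710∠-0.1° Ω.
Step 4 — Source phasor: V = 6.01∠-15.3° V = 5.797 - j1.586 V.
Step 5 — Ohm's law: I = V / Z_total = (5.797 - j1.586) / (2710 - j4.466) = 0.00214 - j0.0005817 A.
Step 6 — Convert to polar: |I| = 0.002218 A, ∠I = -15.2°.

I = 0.002218∠-15.2° A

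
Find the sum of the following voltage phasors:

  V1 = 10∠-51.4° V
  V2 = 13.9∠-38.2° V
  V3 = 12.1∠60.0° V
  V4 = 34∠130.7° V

Step 1 — Convert each phasor to rectangular form:
  V1 = 10·(cos(-51.4°) + j·sin(-51.4°)) = 6.239 - j7.815 V
  V2 = 13.9·(cos(-38.2°) + j·sin(-38.2°)) = 10.92 - j8.596 V
  V3 = 12.1·(cos(60.0°) + j·sin(60.0°)) = 6.05 + j10.48 V
  V4 = 34·(cos(130.7°) + j·sin(130.7°)) = -22.17 + j25.78 V
Step 2 — Sum components: V_total = 1.041 + j19.84 V.
Step 3 — Convert to polar: |V_total| = 19.87 V, ∠V_total = 87.0°.

V_total = 19.87∠87.0° V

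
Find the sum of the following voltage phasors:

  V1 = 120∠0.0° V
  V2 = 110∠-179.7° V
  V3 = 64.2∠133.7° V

Step 1 — Convert each phasor to rectangular form:
  V1 = 120·(cos(0.0°) + j·sin(0.0°)) = 120 V
  V2 = 110·(cos(-179.7°) + j·sin(-179.7°)) = -110 - j0.576 V
  V3 = 64.2·(cos(133.7°) + j·sin(133.7°)) = -44.35 + j46.41 V
Step 2 — Sum components: V_total = -34.35 + j45.84 V.
Step 3 — Convert to polar: |V_total| = 57.28 V, ∠V_total = 126.8°.

V_total = 57.28∠126.8° V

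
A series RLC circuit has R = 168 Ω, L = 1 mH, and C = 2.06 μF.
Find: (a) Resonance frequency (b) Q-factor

Step 1 — Resonance condition Im(Z)=0 gives ω₀ = 1/√(LC).
Step 2 — ω₀ = 1/√(0.001·2.06e-06) = 2.203e+04 rad/s.
Step 3 — f₀ = ω₀/(2π) = 3507 Hz.
Step 4 — Series Q: Q = ω₀L/R = 2.203e+04·0.001/168 = 0.1311.

(a) f₀ = 3507 Hz  (b) Q = 0.1311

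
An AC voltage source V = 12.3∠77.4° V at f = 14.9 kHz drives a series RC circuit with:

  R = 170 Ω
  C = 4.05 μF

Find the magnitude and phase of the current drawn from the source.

Step 1 — Angular frequency: ω = 2π·f = 2π·1.49e+04 = 9.362e+04 rad/s.
Step 2 — Component impedances:
  R: Z = R = 170 Ω
  C: Z = 1/(jωC) = -j/(ω·C) = 0 - j2.637 Ω
Step 3 — Series combination: Z_total = R + C = 170 - j2.637 Ω = 170∠-0.9° Ω.
Step 4 — Source phasor: V = 12.3∠77.4° V = 2.683 + j12 V.
Step 5 — Ohm's law: I = V / Z_total = (2.683 + j12) / (170 - j2.637) = 0.01468 + j0.07084 A.
Step 6 — Convert to polar: |I| = 0.07234 A, ∠I = 78.3°.

I = 0.07234∠78.3° A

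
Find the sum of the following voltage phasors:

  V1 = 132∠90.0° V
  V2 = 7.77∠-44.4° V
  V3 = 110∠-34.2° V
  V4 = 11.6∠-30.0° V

Step 1 — Convert each phasor to rectangular form:
  V1 = 132·(cos(90.0°) + j·sin(90.0°)) = 0 + j132 V
  V2 = 7.77·(cos(-44.4°) + j·sin(-44.4°)) = 5.551 - j5.436 V
  V3 = 110·(cos(-34.2°) + j·sin(-34.2°)) = 90.98 - j61.83 V
  V4 = 11.6·(cos(-30.0°) + j·sin(-30.0°)) = 10.05 - j5.8 V
Step 2 — Sum components: V_total = 106.6 + j58.93 V.
Step 3 — Convert to polar: |V_total| = 121.8 V, ∠V_total = 28.9°.

V_total = 121.8∠28.9° V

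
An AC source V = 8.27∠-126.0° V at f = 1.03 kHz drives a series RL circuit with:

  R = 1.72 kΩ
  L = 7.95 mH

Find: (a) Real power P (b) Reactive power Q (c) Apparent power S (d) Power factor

Step 1 — Angular frequency: ω = 2π·f = 2π·1030 = 6472 rad/s.
Step 2 — Component impedances:
  R: Z = R = 1720 Ω
  L: Z = jωL = j·6472·0.00795 = 0 + j51.45 Ω
Step 3 — Series combination: Z_total = R + L = 1720 + j51.45 Ω = 1721∠1.7° Ω.
Step 4 — Source phasor: V = 8.27∠-126.0° V = -4.861 - j6.691 V.
Step 5 — Current: I = V / Z = -0.00294 - j0.003802 A = 0.004806∠-127.7° A.
Step 6 — Complex power: S = V·I* = 0.03973 + j0.001188 VA.
Step 7 — Real power: P = Re(S) = 0.03973 W.
Step 8 — Reactive power: Q = Im(S) = 0.001188 VAR.
Step 9 — Apparent power: |S| = 0.03975 VA.
Step 10 — Power factor: PF = P/|S| = 0.9996 (lagging).

(a) P = 0.03973 W  (b) Q = 0.001188 VAR  (c) S = 0.03975 VA  (d) PF = 0.9996 (lagging)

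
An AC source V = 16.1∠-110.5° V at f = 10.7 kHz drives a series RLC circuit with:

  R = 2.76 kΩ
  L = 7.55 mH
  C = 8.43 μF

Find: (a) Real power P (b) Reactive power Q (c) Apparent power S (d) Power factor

Step 1 — Angular frequency: ω = 2π·f = 2π·1.07e+04 = 6.723e+04 rad/s.
Step 2 — Component impedances:
  R: Z = R = 2760 Ω
  L: Z = jωL = j·6.723e+04·0.00755 = 0 + j507.6 Ω
  C: Z = 1/(jωC) = -j/(ω·C) = 0 - j1.764 Ω
Step 3 — Series combination: Z_total = R + L + C = 2760 + j505.8 Ω = 2806∠10.4° Ω.
Step 4 — Source phasor: V = 16.1∠-110.5° V = -5.638 - j15.08 V.
Step 5 — Current: I = V / Z = -0.002945 - j0.004924 A = 0.005738∠-120.9° A.
Step 6 — Complex power: S = V·I* = 0.09086 + j0.01665 VA.
Step 7 — Real power: P = Re(S) = 0.09086 W.
Step 8 — Reactive power: Q = Im(S) = 0.01665 VAR.
Step 9 — Apparent power: |S| = 0.09238 VA.
Step 10 — Power factor: PF = P/|S| = 0.9836 (lagging).

(a) P = 0.09086 W  (b) Q = 0.01665 VAR  (c) S = 0.09238 VA  (d) PF = 0.9836 (lagging)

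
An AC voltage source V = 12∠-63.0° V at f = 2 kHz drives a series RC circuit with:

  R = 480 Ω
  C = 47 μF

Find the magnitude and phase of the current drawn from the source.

Step 1 — Angular frequency: ω = 2π·f = 2π·2000 = 1.257e+04 rad/s.
Step 2 — Component impedances:
  R: Z = R = 480 Ω
  C: Z = 1/(jωC) = -j/(ω·C) = 0 - j1.693 Ω
Step 3 — Series combination: Z_total = R + C = 480 - j1.693 Ω = 480∠-0.2° Ω.
Step 4 — Source phasor: V = 12∠-63.0° V = 5.448 - j10.69 V.
Step 5 — Ohm's law: I = V / Z_total = (5.448 - j10.69) / (480 - j1.693) = 0.01143 - j0.02223 A.
Step 6 — Convert to polar: |I| = 0.025 A, ∠I = -62.8°.

I = 0.025∠-62.8° A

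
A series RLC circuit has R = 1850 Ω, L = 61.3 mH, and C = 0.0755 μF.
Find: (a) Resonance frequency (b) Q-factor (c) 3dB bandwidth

Step 1 — Resonance: ω₀ = 1/√(LC) = 1/√(0.0613·7.55e-08) = 1.47e+04 rad/s.
Step 2 — f₀ = ω₀/(2π) = 2339 Hz.
Step 3 — Series Q: Q = ω₀L/R = 1.47e+04·0.0613/1850 = 0.4871.
Step 4 — Bandwidth: Δω = ω₀/Q = 3.018e+04 rad/s; BW = Δω/(2π) = 4803 Hz.

(a) f₀ = 2339 Hz  (b) Q = 0.4871  (c) BW = 4803 Hz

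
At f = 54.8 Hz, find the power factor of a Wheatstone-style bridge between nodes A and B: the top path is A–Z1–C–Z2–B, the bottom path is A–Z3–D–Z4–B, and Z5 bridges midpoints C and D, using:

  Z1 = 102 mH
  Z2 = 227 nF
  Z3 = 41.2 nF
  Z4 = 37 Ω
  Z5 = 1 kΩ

Step 1 — Angular frequency: ω = 2π·f = 2π·54.8 = 344.3 rad/s.
Step 2 — Component impedances:
  Z1: Z = jωL = j·344.3·0.102 = 0 + j35.12 Ω
  Z2: Z = 1/(jωC) = -j/(ω·C) = 0 - j1.279e+04 Ω
  Z3: Z = 1/(jωC) = -j/(ω·C) = 0 - j7.049e+04 Ω
  Z4: Z = R = 37 Ω
  Z5: Z = R = 1000 Ω
Step 3 — Bridge requires nodal analysis (the Z5 bridge couples midpoints C and D, so the two paths cannot be reduced to a simple series/parallel combination). Setting node B to ground and injecting 1 A at node A, the 3-node admittance system at A, C, D solves to V_A = Z_AB = 1029 - j62.33 Ω = 1031∠-3.5° Ω.
Step 4 — Power factor: PF = cos(φ) = Re(Z)/|Z| = 1028.76/1030.64 = 0.9982.
Step 5 — Type: Im(Z) = -62.33 ⇒ leading (phase φ = -3.5°).

PF = 0.9982 (leading, φ = -3.5°)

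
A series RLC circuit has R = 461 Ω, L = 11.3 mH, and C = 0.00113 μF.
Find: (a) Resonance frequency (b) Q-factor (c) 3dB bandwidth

Step 1 — Resonance condition Im(Z)=0 gives ω₀ = 1/√(LC).
Step 2 — ω₀ = 1/√(0.0113·1.13e-09) = 2.798e+05 rad/s.
Step 3 — f₀ = ω₀/(2π) = 4.454e+04 Hz.
Step 4 — Series Q: Q = ω₀L/R = 2.798e+05·0.0113/461 = 6.86.
Step 5 — 3dB bandwidth: Δω = ω₀/Q = 4.08e+04 rad/s; BW = Δω/(2π) = 6493 Hz.

(a) f₀ = 4.454e+04 Hz  (b) Q = 6.86  (c) BW = 6493 Hz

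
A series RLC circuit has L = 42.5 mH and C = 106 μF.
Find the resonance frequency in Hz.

Step 1 — Resonance condition Im(Z)=0 gives ω₀ = 1/√(LC).
Step 2 — ω₀ = 1/√(0.0425·0.000106) = 471.1 rad/s.
Step 3 — f₀ = ω₀/(2π) = 74.98 Hz.

f₀ = 74.98 Hz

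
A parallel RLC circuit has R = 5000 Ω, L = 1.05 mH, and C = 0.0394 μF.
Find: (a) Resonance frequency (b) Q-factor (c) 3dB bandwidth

Step 1 — Resonance: ω₀ = 1/√(LC) = 1/√(0.00105·3.94e-08) = 1.555e+05 rad/s.
Step 2 — f₀ = ω₀/(2π) = 2.474e+04 Hz.
Step 3 — Parallel Q: Q = R/(ω₀L) = 5000/(1.555e+05·0.00105) = 30.63.
Step 4 — Bandwidth: Δω = ω₀/Q = 5076 rad/s; BW = Δω/(2π) = 807.9 Hz.

(a) f₀ = 2.474e+04 Hz  (b) Q = 30.63  (c) BW = 807.9 Hz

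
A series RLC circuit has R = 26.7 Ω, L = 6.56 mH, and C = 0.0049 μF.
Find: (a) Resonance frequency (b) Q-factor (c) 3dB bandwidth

Step 1 — Resonance: ω₀ = 1/√(LC) = 1/√(0.00656·4.9e-09) = 1.764e+05 rad/s.
Step 2 — f₀ = ω₀/(2π) = 2.807e+04 Hz.
Step 3 — Series Q: Q = ω₀L/R = 1.764e+05·0.00656/26.7 = 43.34.
Step 4 — Bandwidth: Δω = ω₀/Q = 4070 rad/s; BW = Δω/(2π) = 647.8 Hz.

(a) f₀ = 2.807e+04 Hz  (b) Q = 43.34  (c) BW = 647.8 Hz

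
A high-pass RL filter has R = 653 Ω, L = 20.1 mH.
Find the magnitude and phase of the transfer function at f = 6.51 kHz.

Step 1 — Angular frequency: ω = 2π·6510 = 4.09e+04 rad/s.
Step 2 — Transfer function: H(jω) = jωL/(R + jωL).
Step 3 — Numerator jωL = j·822.2; denominator R + jωL = 653 + j822.2.
Step 4 — H = 0.6132 + j0.487.
Step 5 — Magnitude: |H| = 0.7831 (-2.1 dB); phase: φ = 38.5°.

|H| = 0.7831 (-2.1 dB), φ = 38.5°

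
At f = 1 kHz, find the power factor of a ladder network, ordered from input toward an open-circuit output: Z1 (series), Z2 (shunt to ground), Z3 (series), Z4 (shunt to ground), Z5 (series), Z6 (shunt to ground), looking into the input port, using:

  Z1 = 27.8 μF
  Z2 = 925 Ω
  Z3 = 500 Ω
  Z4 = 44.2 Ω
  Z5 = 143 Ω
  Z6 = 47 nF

Step 1 — Angular frequency: ω = 2π·f = 2π·1000 = 6283 rad/s.
Step 2 — Component impedances:
  Z1: Z = 1/(jωC) = -j/(ω·C) = 0 - j5.725 Ω
  Z2: Z = R = 925 Ω
  Z3: Z = R = 500 Ω
  Z4: Z = R = 44.2 Ω
  Z5: Z = R = 143 Ω
  Z6: Z = 1/(jωC) = -j/(ω·C) = 0 - j3386 Ω
Step 3 — Ladder network (open output): work backward from the far end, alternating series and parallel combinations. Z_in = 342.6 - j5.953 Ω = 342.7∠-1.0° Ω.
Step 4 — Power factor: PF = cos(φ) = Re(Z)/|Z| = 342.6127/342.6644 = 0.9998.
Step 5 — Type: Im(Z) = -5.953 ⇒ leading (phase φ = -1.0°).

PF = 0.9998 (leading, φ = -1.0°)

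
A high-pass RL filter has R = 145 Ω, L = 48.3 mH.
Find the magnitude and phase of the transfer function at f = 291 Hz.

Step 1 — Angular frequency: ω = 2π·291 = 1828 rad/s.
Step 2 — Transfer function: H(jω) = jωL/(R + jωL).
Step 3 — Numerator jωL = j·88.31; denominator R + jωL = 145 + j88.31.
Step 4 — H = 0.2706 + j0.4443.
Step 5 — Magnitude: |H| = 0.5202 (-5.7 dB); phase: φ = 58.7°.

|H| = 0.5202 (-5.7 dB), φ = 58.7°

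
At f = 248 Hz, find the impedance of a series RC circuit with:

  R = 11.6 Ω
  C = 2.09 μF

Step 1 — Angular frequency: ω = 2π·f = 2π·248 = 1558 rad/s.
Step 2 — Component impedances:
  R: Z = R = 11.6 Ω
  C: Z = 1/(jωC) = -j/(ω·C) = 0 - j307.1 Ω
Step 3 — Series combination: Z_total = R + C = 11.6 - j307.1 Ω = 307.3∠-87.8° Ω.

Z = 11.6 - j307.1 Ω = 307.3∠-87.8° Ω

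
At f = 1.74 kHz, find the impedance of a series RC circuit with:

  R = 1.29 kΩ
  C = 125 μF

Step 1 — Angular frequency: ω = 2π·f = 2π·1740 = 1.093e+04 rad/s.
Step 2 — Component impedances:
  R: Z = R = 1290 Ω
  C: Z = 1/(jωC) = -j/(ω·C) = 0 - j0.7317 Ω
Step 3 — Series combination: Z_total = R + C = 1290 - j0.7317 Ω = 1290∠-0.0° Ω.

Z = 1290 - j0.7317 Ω = 1290∠-0.0° Ω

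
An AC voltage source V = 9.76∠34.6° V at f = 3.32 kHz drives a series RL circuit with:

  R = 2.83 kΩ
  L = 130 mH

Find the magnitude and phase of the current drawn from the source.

Step 1 — Angular frequency: ω = 2π·f = 2π·3320 = 2.086e+04 rad/s.
Step 2 — Component impedances:
  R: Z = R = 2830 Ω
  L: Z = jωL = j·2.086e+04·0.13 = 0 + j2712 Ω
Step 3 — Series combination: Z_total = R + L = 2830 + j2712 Ω = 3920∠43.8° Ω.
Step 4 — Source phasor: V = 9.76∠34.6° V = 8.034 + j5.542 V.
Step 5 — Ohm's law: I = V / Z_total = (8.034 + j5.542) / (2830 + j2712) = 0.002458 - j0.0003972 A.
Step 6 — Convert to polar: |I| = 0.00249 A, ∠I = -9.2°.

I = 0.00249∠-9.2° A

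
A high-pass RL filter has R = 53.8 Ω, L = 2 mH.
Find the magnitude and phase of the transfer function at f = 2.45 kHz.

Step 1 — Angular frequency: ω = 2π·2450 = 1.539e+04 rad/s.
Step 2 — Transfer function: H(jω) = jωL/(R + jωL).
Step 3 — Numerator jωL = j·30.79; denominator R + jωL = 53.8 + j30.79.
Step 4 — H = 0.2467 + j0.4311.
Step 5 — Magnitude: |H| = 0.4967 (-6.1 dB); phase: φ = 60.2°.

|H| = 0.4967 (-6.1 dB), φ = 60.2°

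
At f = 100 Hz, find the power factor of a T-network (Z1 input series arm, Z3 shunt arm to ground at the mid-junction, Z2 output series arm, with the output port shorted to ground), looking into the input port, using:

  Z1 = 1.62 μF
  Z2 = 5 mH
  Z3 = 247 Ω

Step 1 — Angular frequency: ω = 2π·f = 2π·100 = 628.3 rad/s.
Step 2 — Component impedances:
  Z1: Z = 1/(jωC) = -j/(ω·C) = 0 - j982.4 Ω
  Z2: Z = jωL = j·628.3·0.005 = 0 + j3.142 Ω
  Z3: Z = R = 247 Ω
Step 3 — With the output port shorted to ground, the output series arm Z2 runs from the junction to ground; the shunt arm Z3 also runs from the junction to ground. They appear in parallel: Z3 || Z2 = 0.03995 + j3.141 Ω.
Step 4 — Series with input arm Z1: Z_in = Z1 + (Z3 || Z2) = 0.03995 - j979.3 Ω = 979.3∠-90.0° Ω.
Step 5 — Power factor: PF = cos(φ) = Re(Z)/|Z| = 0.039951/979.3 = 4.08e-05.
Step 6 — Type: Im(Z) = -979.3 ⇒ leading (phase φ = -90.0°).

PF = 4.08e-05 (leading, φ = -90.0°)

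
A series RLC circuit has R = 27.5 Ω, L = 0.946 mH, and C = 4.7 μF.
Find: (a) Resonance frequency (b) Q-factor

Step 1 — Resonance condition Im(Z)=0 gives ω₀ = 1/√(LC).
Step 2 — ω₀ = 1/√(0.000946·4.7e-06) = 1.5e+04 rad/s.
Step 3 — f₀ = ω₀/(2π) = 2387 Hz.
Step 4 — Series Q: Q = ω₀L/R = 1.5e+04·0.000946/27.5 = 0.5159.

(a) f₀ = 2387 Hz  (b) Q = 0.5159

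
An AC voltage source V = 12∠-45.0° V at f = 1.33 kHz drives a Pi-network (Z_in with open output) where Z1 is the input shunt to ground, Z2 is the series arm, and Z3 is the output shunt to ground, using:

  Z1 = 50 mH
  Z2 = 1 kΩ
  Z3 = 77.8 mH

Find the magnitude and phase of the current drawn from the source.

Step 1 — Angular frequency: ω = 2π·f = 2π·1330 = 8357 rad/s.
Step 2 — Component impedances:
  Z1: Z = jωL = j·8357·0.05 = 0 + j417.8 Ω
  Z2: Z = R = 1000 Ω
  Z3: Z = jωL = j·8357·0.0778 = 0 + j650.1 Ω
Step 3 — With open output, the series arm Z2 and the output shunt Z3 appear in series to ground: Z2 + Z3 = 1000 + j650.1 Ω.
Step 4 — Parallel with input shunt Z1: Z_in = Z1 || (Z2 + Z3) = 81.56 + j330.7 Ω = 340.6∠76.1° Ω.
Step 5 — Source phasor: V = 12∠-45.0° V = 8.485 - j8.485 V.
Step 6 — Ohm's law: I = V / Z_total = (8.485 - j8.485) / (81.56 + j330.7) = -0.01822 - j0.03015 A.
Step 7 — Convert to polar: |I| = 0.03523 A, ∠I = -121.1°.

I = 0.03523∠-121.1° A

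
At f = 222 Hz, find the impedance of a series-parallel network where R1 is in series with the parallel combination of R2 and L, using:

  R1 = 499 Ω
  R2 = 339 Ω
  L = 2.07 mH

Step 1 — Angular frequency: ω = 2π·f = 2π·222 = 1395 rad/s.
Step 2 — Component impedances:
  R1: Z = R = 499 Ω
  R2: Z = R = 339 Ω
  L: Z = jωL = j·1395·0.00207 = 0 + j2.887 Ω
Step 3 — Parallel branch: R2 || L = 1/(1/R2 + 1/L) = 0.02459 + j2.887 Ω.
Step 4 — Series with R1: Z_total = R1 + (R2 || L) = 499 + j2.887 Ω = 499∠0.3° Ω.

Z = 499 + j2.887 Ω = 499∠0.3° Ω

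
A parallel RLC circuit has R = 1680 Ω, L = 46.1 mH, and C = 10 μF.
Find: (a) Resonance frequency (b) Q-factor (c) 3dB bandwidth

Step 1 — Resonance: ω₀ = 1/√(LC) = 1/√(0.0461·1e-05) = 1473 rad/s.
Step 2 — f₀ = ω₀/(2π) = 234.4 Hz.
Step 3 — Parallel Q: Q = R/(ω₀L) = 1680/(1473·0.0461) = 24.74.
Step 4 — Bandwidth: Δω = ω₀/Q = 59.52 rad/s; BW = Δω/(2π) = 9.474 Hz.

(a) f₀ = 234.4 Hz  (b) Q = 24.74  (c) BW = 9.474 Hz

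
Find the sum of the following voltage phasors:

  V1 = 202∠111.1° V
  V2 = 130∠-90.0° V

Step 1 — Convert each phasor to rectangular form:
  V1 = 202·(cos(111.1°) + j·sin(111.1°)) = -72.72 + j188.5 V
  V2 = 130·(cos(-90.0°) + j·sin(-90.0°)) = 0 - j130 V
Step 2 — Sum components: V_total = -72.72 + j58.46 V.
Step 3 — Convert to polar: |V_total| = 93.3 V, ∠V_total = 141.2°.

V_total = 93.3∠141.2° V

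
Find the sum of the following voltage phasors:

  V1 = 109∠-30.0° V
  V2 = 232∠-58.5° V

Step 1 — Convert each phasor to rectangular form:
  V1 = 109·(cos(-30.0°) + j·sin(-30.0°)) = 94.4 - j54.5 V
  V2 = 232·(cos(-58.5°) + j·sin(-58.5°)) = 121.2 - j197.8 V
Step 2 — Sum components: V_total = 215.6 - j252.3 V.
Step 3 — Convert to polar: |V_total| = 331.9 V, ∠V_total = -49.5°.

V_total = 331.9∠-49.5° V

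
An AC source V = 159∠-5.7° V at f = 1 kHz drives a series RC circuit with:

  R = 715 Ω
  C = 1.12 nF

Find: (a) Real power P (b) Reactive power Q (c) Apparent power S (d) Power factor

Step 1 — Angular frequency: ω = 2π·f = 2π·1000 = 6283 rad/s.
Step 2 — Component impedances:
  R: Z = R = 715 Ω
  C: Z = 1/(jωC) = -j/(ω·C) = 0 - j1.421e+05 Ω
Step 3 — Series combination: Z_total = R + C = 715 - j1.421e+05 Ω = 1.421e+05∠-89.7° Ω.
Step 4 — Source phasor: V = 159∠-5.7° V = 158.2 - j15.79 V.
Step 5 — Current: I = V / Z = 0.0001167 + j0.001113 A = 0.001119∠84.0° A.
Step 6 — Complex power: S = V·I* = 0.0008951 - j0.1779 VA.
Step 7 — Real power: P = Re(S) = 0.0008951 W.
Step 8 — Reactive power: Q = Im(S) = -0.1779 VAR.
Step 9 — Apparent power: |S| = 0.1779 VA.
Step 10 — Power factor: PF = P/|S| = 0.005032 (leading).

(a) P = 0.0008951 W  (b) Q = -0.1779 VAR  (c) S = 0.1779 VA  (d) PF = 0.005032 (leading)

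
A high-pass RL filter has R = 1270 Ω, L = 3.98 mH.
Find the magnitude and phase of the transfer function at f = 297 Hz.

Step 1 — Angular frequency: ω = 2π·297 = 1866 rad/s.
Step 2 — Transfer function: H(jω) = jωL/(R + jωL).
Step 3 — Numerator jωL = j·7.427; denominator R + jωL = 1270 + j7.427.
Step 4 — H = 3.42e-05 + j0.005848.
Step 5 — Magnitude: |H| = 0.005848 (-44.7 dB); phase: φ = 89.7°.

|H| = 0.005848 (-44.7 dB), φ = 89.7°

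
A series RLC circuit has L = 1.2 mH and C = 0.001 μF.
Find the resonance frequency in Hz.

Step 1 — Resonance condition Im(Z)=0 gives ω₀ = 1/√(LC).
Step 2 — ω₀ = 1/√(0.0012·1e-09) = 9.129e+05 rad/s.
Step 3 — f₀ = ω₀/(2π) = 1.453e+05 Hz.

f₀ = 1.453e+05 Hz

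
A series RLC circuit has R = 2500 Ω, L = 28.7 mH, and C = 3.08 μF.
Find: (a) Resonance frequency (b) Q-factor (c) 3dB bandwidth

Step 1 — Resonance: ω₀ = 1/√(LC) = 1/√(0.0287·3.08e-06) = 3363 rad/s.
Step 2 — f₀ = ω₀/(2π) = 535.3 Hz.
Step 3 — Series Q: Q = ω₀L/R = 3363·0.0287/2500 = 0.03861.
Step 4 — Bandwidth: Δω = ω₀/Q = 8.711e+04 rad/s; BW = Δω/(2π) = 1.386e+04 Hz.

(a) f₀ = 535.3 Hz  (b) Q = 0.03861  (c) BW = 1.386e+04 Hz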